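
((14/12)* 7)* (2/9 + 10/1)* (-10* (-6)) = 45080/9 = 5008.89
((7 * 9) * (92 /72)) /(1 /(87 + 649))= 59248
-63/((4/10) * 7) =-45/2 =-22.50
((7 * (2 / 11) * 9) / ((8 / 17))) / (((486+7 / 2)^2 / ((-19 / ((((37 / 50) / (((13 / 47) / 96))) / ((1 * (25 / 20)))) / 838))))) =-4618375125 / 586688572448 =-0.01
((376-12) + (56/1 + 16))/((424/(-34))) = -1853/53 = -34.96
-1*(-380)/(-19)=-20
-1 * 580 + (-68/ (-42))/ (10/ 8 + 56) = -2789084/ 4809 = -579.97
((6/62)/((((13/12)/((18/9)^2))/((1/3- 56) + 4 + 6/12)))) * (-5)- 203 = -44969/403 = -111.59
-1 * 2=-2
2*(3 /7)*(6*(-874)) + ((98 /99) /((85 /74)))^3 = -18746251900761944 /4171194113625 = -4494.22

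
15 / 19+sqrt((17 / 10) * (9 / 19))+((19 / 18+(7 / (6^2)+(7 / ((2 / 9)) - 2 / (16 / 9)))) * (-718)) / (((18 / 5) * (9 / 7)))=-60390235 / 12312+3 * sqrt(3230) / 190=-4904.09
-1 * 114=-114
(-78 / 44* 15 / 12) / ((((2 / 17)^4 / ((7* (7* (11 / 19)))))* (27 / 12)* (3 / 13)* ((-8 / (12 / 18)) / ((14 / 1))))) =24207309035 / 32832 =737308.39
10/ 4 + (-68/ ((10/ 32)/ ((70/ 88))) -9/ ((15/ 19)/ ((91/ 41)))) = -883479/ 4510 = -195.89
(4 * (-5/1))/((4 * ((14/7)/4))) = -10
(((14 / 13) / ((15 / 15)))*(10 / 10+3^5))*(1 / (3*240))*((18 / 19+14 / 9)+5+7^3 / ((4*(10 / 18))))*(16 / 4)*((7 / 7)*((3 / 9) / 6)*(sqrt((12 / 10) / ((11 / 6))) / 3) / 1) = 236360299*sqrt(55) / 495173250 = 3.54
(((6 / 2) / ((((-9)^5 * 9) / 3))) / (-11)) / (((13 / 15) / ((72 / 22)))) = 20 / 3440151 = 0.00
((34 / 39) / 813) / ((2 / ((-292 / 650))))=-2482 / 10304775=-0.00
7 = 7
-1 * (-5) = 5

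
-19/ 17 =-1.12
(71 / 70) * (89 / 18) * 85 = 107423 / 252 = 426.28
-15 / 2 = -7.50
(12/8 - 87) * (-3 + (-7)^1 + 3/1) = 1197/2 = 598.50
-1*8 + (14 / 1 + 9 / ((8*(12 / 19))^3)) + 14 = 1972939 / 98304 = 20.07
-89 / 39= -2.28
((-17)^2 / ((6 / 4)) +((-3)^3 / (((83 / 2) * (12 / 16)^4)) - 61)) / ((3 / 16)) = 516368 / 747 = 691.26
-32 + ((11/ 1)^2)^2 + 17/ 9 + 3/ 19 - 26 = 2494043/ 171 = 14585.05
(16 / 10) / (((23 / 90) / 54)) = 7776 / 23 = 338.09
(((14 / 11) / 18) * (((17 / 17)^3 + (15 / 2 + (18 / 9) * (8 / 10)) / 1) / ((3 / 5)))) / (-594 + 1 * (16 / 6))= -707 / 351252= -0.00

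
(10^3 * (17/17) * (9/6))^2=2250000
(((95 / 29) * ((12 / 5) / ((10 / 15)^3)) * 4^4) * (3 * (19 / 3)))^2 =14008911151104 / 841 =16657444888.35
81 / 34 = 2.38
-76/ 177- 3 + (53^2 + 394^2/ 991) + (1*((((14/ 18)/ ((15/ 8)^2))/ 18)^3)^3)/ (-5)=192096870785965100915562742406058103573639317494/ 64849032837500557900188880753726959228515625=2962.22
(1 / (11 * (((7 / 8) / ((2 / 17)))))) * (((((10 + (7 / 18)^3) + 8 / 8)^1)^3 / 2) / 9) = 268273726087375 / 292108849978176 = 0.92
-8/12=-2/3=-0.67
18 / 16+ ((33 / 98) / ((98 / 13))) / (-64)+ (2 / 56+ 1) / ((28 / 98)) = 2919187 / 614656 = 4.75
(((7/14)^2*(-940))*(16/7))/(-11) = 3760/77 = 48.83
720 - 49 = 671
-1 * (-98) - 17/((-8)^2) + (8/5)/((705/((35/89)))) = 392473559/4015680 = 97.74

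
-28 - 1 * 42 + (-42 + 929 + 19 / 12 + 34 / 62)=304717 / 372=819.13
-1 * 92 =-92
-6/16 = -3/8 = -0.38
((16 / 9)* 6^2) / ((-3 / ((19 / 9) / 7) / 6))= -2432 / 63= -38.60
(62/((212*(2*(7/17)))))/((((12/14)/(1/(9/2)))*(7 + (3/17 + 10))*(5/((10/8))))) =8959/6685632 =0.00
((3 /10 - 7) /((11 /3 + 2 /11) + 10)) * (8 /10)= -0.39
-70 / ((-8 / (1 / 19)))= 35 / 76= 0.46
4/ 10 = 2/ 5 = 0.40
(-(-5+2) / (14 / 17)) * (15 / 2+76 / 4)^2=143259 / 56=2558.20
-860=-860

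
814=814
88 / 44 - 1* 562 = -560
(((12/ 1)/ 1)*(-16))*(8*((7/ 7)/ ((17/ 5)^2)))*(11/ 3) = -140800/ 289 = -487.20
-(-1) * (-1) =-1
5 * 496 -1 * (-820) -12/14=23094/7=3299.14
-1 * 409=-409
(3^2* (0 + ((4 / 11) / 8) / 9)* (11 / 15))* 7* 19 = 133 / 30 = 4.43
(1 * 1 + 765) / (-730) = -1.05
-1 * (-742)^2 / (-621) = 550564 / 621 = 886.58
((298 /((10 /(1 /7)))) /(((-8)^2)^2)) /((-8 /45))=-1341 /229376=-0.01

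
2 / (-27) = -2 / 27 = -0.07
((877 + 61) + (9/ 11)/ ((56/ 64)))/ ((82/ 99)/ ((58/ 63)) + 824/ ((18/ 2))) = 18869778/ 1858073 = 10.16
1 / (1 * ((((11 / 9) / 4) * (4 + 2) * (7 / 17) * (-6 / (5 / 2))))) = -85 / 154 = -0.55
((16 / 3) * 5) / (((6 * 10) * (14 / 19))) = 38 / 63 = 0.60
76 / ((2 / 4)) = 152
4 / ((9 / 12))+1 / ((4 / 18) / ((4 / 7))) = 166 / 21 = 7.90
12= 12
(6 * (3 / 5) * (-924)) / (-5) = 16632 / 25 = 665.28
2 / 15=0.13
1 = 1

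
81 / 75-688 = -17173 / 25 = -686.92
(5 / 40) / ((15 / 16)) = 2 / 15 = 0.13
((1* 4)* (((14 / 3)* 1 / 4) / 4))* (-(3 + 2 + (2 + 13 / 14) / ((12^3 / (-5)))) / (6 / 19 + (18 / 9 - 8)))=2294345 / 2239488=1.02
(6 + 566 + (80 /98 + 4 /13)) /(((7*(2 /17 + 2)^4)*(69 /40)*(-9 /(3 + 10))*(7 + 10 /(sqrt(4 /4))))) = -1121023775 /5590050732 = -0.20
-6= -6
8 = 8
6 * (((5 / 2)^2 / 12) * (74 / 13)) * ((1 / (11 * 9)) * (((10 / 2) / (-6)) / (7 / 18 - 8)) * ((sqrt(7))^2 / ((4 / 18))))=0.62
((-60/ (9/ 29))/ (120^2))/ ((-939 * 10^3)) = 29/ 2028240000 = 0.00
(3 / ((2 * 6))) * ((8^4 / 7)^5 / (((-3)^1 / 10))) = -2882303761517117440 / 50421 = -57164748051746.64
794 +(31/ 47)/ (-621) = 23174447/ 29187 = 794.00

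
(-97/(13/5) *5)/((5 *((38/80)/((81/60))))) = -106.03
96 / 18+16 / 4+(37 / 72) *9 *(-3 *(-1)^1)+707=17525 / 24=730.21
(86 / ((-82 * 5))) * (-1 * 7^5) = 722701 / 205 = 3525.37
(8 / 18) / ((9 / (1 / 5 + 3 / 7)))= 88 / 2835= 0.03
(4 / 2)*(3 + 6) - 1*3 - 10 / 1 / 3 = 35 / 3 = 11.67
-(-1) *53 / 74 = 53 / 74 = 0.72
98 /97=1.01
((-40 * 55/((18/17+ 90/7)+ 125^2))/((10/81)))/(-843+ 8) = 424116/310792177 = 0.00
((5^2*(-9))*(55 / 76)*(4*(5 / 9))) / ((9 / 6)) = -241.23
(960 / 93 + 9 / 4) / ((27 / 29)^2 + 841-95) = 1311119 / 77886260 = 0.02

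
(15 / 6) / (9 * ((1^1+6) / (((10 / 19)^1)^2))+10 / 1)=250 / 23743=0.01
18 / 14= 9 / 7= 1.29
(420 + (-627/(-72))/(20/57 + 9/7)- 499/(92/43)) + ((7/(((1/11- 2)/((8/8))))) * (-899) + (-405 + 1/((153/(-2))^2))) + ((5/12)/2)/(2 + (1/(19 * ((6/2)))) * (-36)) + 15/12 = 225589166289613/73128592368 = 3084.83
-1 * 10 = -10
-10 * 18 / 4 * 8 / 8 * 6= -270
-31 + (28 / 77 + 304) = 3007 / 11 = 273.36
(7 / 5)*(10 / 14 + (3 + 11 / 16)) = 6.16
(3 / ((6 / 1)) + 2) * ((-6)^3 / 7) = -540 / 7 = -77.14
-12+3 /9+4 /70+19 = 776 /105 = 7.39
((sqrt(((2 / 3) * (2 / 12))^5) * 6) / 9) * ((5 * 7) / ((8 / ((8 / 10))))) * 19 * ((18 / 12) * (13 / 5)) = 1729 / 2430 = 0.71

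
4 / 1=4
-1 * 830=-830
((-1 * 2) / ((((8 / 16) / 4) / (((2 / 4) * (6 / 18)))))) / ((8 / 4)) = -4 / 3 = -1.33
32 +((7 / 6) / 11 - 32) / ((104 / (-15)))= 83741 / 2288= 36.60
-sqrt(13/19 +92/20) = -sqrt(47690)/95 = -2.30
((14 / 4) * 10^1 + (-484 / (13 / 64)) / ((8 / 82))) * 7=-2219343 / 13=-170718.69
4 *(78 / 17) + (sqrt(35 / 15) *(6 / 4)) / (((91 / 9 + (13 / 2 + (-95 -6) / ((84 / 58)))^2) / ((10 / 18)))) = 245 *sqrt(21) / 3536086 + 312 / 17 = 18.35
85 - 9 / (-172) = 85.05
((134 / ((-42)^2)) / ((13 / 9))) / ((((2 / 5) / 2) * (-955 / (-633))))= 42411 / 243334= 0.17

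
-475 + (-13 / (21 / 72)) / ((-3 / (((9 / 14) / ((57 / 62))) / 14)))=-3090739 / 6517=-474.26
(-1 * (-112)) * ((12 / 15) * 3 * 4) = 5376 / 5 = 1075.20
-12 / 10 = -6 / 5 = -1.20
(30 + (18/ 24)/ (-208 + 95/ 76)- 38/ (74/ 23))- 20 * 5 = -2503440/ 30599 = -81.81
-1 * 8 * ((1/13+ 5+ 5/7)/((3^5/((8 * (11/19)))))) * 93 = -11501248/140049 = -82.12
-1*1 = -1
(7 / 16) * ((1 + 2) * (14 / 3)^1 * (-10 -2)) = -73.50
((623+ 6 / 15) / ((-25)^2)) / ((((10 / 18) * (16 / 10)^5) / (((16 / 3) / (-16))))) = -0.06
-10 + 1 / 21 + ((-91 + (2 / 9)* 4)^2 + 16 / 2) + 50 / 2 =8143.06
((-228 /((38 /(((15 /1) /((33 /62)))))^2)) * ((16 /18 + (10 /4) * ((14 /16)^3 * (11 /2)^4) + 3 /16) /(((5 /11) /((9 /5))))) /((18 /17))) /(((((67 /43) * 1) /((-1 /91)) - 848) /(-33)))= -158863109604505 /6624534528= -23981.02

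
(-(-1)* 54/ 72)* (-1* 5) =-15/ 4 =-3.75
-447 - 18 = -465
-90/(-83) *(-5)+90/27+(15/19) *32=23.17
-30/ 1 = -30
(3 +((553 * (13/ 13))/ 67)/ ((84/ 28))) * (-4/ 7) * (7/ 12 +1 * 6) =-91324/ 4221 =-21.64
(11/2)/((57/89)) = 979/114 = 8.59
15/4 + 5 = 35/4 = 8.75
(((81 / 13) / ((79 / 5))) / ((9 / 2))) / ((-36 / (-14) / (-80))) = -2.73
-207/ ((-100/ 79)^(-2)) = -331.68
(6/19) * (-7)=-42/19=-2.21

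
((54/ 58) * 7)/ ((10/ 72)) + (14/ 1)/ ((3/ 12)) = 14924/ 145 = 102.92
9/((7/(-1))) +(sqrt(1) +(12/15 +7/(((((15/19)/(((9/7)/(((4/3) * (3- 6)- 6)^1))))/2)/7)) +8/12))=-7759/525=-14.78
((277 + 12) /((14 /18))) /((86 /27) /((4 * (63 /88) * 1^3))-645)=-632043 /1095253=-0.58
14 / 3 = 4.67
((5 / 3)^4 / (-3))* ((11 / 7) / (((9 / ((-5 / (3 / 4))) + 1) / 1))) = 137500 / 11907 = 11.55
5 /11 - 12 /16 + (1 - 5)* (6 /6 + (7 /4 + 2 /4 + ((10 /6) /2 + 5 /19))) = -17.68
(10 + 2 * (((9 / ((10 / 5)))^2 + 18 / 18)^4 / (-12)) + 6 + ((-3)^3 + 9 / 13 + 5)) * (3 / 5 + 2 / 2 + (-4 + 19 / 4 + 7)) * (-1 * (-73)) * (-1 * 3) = 9265126301959 / 133120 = 69599806.96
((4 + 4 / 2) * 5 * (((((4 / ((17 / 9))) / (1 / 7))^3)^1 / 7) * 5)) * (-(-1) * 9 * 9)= 27776649600 / 4913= 5653704.38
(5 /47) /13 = 5 /611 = 0.01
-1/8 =-0.12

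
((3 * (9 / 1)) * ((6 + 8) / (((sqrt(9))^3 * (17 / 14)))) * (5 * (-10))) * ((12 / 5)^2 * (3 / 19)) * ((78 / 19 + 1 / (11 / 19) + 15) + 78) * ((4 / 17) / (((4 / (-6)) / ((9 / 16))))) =10287.08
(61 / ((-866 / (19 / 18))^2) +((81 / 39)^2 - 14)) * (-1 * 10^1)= 1988819706895 / 20532295368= 96.86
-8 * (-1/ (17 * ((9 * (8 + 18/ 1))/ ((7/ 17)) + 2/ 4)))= 112/ 135371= 0.00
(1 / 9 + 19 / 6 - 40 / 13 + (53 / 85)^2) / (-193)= -996881 / 326295450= -0.00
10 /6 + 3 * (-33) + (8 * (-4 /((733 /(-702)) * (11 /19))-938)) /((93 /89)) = -1806640860 /249953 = -7227.92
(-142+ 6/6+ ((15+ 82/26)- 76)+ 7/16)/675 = -41269/140400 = -0.29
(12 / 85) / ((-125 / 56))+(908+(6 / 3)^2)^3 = 8059599359328 / 10625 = 758550527.94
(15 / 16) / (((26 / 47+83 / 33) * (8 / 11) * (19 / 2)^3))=255915 / 522271696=0.00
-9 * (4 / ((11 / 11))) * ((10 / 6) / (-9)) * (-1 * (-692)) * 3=13840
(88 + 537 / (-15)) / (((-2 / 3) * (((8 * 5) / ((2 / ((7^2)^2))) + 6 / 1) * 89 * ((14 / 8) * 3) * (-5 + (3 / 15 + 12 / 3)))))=261 / 59840396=0.00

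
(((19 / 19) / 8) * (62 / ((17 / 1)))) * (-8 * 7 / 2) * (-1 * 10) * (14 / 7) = 255.29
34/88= 17/44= 0.39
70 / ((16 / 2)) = 35 / 4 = 8.75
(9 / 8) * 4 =9 / 2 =4.50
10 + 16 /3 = 46 /3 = 15.33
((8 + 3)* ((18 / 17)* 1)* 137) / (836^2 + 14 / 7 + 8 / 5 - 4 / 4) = 15070 / 6600709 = 0.00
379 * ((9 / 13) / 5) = 3411 / 65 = 52.48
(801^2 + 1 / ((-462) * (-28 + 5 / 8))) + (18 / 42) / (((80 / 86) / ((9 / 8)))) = 10386553348307 / 16188480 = 641601.52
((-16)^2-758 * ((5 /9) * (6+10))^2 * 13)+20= -63043244 /81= -778311.65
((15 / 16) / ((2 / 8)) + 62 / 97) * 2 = 1703 / 194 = 8.78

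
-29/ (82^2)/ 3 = -29/ 20172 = -0.00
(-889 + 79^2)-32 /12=16048 /3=5349.33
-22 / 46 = -11 / 23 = -0.48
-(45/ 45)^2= -1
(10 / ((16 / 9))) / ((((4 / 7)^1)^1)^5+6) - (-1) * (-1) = -58613 / 814928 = -0.07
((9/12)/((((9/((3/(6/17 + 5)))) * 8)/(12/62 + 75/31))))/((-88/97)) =-133569/7943936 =-0.02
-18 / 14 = -9 / 7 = -1.29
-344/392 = -43/49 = -0.88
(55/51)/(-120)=-11/1224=-0.01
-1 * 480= -480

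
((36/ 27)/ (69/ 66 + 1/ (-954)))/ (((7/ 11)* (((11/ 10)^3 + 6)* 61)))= 1923900/ 428856169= 0.00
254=254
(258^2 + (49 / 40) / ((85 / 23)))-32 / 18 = 2036814143 / 30600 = 66562.55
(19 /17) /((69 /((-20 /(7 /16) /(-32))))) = 190 /8211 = 0.02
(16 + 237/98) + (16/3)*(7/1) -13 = 12569/294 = 42.75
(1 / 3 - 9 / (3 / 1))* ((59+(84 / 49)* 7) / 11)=-568 / 33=-17.21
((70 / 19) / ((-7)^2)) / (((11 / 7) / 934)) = 44.69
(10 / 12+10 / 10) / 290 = 11 / 1740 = 0.01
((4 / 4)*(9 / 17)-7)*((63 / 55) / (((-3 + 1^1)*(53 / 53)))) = 63 / 17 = 3.71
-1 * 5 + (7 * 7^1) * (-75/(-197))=2690/197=13.65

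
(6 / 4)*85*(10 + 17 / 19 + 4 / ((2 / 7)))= 120615 / 38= 3174.08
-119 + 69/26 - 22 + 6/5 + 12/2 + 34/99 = -1683431/12870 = -130.80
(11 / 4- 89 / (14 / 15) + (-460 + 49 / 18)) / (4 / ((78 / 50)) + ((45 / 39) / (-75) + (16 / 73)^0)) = -9007115 / 58128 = -154.95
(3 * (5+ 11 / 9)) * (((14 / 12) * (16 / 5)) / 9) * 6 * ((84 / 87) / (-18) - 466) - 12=-152669780 / 7047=-21664.51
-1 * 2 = -2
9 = 9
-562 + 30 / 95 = -10672 / 19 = -561.68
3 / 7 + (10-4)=6.43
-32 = -32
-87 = -87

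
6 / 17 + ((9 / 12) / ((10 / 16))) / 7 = 312 / 595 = 0.52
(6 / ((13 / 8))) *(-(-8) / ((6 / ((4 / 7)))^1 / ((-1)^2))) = 256 / 91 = 2.81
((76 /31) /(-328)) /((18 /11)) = -209 /45756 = -0.00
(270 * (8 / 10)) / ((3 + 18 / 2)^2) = 1.50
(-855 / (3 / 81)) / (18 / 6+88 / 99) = -41553 / 7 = -5936.14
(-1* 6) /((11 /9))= -54 /11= -4.91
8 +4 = 12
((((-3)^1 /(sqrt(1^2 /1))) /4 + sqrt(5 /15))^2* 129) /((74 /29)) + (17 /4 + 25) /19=1053431 /22496 - 3741* sqrt(3) /148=3.05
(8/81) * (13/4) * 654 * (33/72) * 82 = 639067/81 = 7889.72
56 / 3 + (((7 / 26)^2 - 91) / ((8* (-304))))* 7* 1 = 93356599 / 4932096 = 18.93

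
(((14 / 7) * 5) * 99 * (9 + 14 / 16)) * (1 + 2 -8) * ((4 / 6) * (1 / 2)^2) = -65175 / 8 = -8146.88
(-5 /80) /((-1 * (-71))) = -1 /1136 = -0.00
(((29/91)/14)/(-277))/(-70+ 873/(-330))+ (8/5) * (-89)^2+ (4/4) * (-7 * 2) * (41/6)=266024036964496/21150059385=12577.93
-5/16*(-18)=45/8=5.62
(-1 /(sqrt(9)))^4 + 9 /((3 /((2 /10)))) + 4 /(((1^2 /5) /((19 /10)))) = 15638 /405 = 38.61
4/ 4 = 1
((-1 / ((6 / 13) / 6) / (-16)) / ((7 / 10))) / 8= 65 / 448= 0.15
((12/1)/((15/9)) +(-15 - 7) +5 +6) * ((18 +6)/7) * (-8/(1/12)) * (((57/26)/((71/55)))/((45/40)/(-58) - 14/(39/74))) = -19103496192/239084335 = -79.90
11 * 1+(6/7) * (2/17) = 1321/119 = 11.10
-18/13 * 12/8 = -27/13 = -2.08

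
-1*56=-56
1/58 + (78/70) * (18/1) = 20.07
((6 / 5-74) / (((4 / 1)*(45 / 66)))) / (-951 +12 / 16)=1144 / 40725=0.03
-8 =-8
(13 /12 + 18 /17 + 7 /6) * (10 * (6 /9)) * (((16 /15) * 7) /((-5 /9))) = -5040 /17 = -296.47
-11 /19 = -0.58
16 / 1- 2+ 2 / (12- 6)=14.33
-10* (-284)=2840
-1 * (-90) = 90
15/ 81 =5/ 27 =0.19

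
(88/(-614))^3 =-85184/28934443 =-0.00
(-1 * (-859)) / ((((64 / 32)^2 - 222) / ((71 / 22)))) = -12.72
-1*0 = 0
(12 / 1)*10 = 120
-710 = -710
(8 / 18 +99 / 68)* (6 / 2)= 1163 / 204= 5.70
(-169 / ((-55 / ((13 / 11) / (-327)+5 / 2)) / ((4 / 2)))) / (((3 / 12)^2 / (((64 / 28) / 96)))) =24280568 / 4154535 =5.84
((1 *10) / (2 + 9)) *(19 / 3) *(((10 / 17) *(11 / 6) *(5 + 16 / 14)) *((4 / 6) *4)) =326800 / 3213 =101.71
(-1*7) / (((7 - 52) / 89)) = 623 / 45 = 13.84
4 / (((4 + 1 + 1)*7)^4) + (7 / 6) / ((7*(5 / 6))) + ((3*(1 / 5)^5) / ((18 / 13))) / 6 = 243243271 / 1215506250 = 0.20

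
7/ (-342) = -7/ 342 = -0.02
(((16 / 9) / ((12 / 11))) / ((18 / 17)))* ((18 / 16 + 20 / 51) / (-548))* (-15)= 34045 / 532656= 0.06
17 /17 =1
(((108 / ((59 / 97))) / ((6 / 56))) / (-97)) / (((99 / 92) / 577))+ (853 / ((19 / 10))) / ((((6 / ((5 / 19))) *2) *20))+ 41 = -51277706551 / 5622936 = -9119.38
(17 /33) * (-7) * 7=-833 /33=-25.24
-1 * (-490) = 490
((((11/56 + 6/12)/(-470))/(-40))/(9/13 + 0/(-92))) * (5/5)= 169/3158400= 0.00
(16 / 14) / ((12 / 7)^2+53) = 56 / 2741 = 0.02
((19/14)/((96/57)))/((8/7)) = 361/512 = 0.71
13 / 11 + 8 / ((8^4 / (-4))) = 1653 / 1408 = 1.17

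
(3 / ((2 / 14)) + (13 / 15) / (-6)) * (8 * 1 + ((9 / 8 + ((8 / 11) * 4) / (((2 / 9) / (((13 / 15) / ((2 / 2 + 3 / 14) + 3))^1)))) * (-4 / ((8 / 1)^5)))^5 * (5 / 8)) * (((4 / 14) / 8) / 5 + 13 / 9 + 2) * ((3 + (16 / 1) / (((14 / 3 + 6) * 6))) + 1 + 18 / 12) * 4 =1045357031318090005376776503618169195862256332957453 / 78923474460158548090493096355785456222208000000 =13245.20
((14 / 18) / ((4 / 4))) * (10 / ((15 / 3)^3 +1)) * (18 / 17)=10 / 153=0.07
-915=-915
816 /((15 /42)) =11424 /5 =2284.80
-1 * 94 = -94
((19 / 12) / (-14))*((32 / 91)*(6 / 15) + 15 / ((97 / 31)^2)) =-136059019 / 719223960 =-0.19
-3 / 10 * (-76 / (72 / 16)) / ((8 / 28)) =266 / 15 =17.73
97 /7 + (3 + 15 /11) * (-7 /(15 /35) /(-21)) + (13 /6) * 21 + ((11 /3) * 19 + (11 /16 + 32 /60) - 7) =2340281 /18480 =126.64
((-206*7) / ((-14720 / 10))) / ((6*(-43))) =-721 / 189888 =-0.00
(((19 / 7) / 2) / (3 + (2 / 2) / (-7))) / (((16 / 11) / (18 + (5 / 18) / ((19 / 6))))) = 11341 / 1920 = 5.91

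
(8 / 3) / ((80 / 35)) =7 / 6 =1.17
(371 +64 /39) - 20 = 13753 /39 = 352.64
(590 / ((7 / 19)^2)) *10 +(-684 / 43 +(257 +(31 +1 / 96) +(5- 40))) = 8840186587 / 202272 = 43704.45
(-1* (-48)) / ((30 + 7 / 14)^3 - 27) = 384 / 226765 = 0.00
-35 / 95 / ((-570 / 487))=3409 / 10830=0.31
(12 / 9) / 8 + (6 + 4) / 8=17 / 12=1.42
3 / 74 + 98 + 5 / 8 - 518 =-124123 / 296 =-419.33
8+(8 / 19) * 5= 192 / 19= 10.11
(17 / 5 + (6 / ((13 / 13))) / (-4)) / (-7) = -19 / 70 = -0.27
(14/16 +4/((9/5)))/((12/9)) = 223/96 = 2.32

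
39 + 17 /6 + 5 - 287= -240.17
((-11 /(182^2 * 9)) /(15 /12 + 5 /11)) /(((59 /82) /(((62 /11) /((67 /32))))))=-1789568 /22095985275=-0.00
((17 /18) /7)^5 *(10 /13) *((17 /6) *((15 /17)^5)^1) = 265625 /5096958048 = 0.00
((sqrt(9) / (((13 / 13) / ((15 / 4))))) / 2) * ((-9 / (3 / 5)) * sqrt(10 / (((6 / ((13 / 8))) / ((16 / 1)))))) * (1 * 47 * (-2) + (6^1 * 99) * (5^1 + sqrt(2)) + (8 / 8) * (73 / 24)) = -5182275 * sqrt(390) / 64 - 66825 * sqrt(195) / 2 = -2065669.72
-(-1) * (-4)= -4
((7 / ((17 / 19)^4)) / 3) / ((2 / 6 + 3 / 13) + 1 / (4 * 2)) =94873688 / 17957015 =5.28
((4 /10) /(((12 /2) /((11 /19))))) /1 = 11 /285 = 0.04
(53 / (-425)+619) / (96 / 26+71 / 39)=112.26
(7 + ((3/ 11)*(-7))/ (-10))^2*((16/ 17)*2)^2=160174336/ 874225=183.22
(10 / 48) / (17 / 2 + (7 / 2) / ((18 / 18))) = 5 / 288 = 0.02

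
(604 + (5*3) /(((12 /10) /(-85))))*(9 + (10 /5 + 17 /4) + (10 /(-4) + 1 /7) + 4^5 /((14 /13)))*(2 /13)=-3535035 /52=-67981.44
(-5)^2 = 25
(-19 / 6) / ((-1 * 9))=19 / 54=0.35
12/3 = 4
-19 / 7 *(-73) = 1387 / 7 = 198.14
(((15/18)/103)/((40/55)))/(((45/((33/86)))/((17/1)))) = 2057/1275552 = 0.00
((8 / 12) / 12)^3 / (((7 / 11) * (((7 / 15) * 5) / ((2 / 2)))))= 11 / 95256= 0.00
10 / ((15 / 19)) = 38 / 3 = 12.67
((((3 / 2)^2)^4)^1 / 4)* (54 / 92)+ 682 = 32302075 / 47104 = 685.76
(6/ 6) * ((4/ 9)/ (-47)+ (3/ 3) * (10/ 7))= 4202/ 2961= 1.42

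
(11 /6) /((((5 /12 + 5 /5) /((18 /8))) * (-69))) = -33 /782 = -0.04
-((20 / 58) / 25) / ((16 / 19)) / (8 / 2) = -19 / 4640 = -0.00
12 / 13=0.92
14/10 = 7/5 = 1.40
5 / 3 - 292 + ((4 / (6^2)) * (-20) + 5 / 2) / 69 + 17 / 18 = -179708 / 621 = -289.38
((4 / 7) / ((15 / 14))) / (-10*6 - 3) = -8 / 945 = -0.01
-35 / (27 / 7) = -245 / 27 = -9.07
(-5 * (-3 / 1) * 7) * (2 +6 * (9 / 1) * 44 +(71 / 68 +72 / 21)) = 17010855 / 68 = 250159.63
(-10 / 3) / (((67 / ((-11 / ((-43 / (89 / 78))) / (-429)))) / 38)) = 16910 / 13146003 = 0.00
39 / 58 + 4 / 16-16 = -1749 / 116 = -15.08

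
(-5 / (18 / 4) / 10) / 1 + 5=44 / 9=4.89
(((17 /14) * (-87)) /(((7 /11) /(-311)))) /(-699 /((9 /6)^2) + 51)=-198.83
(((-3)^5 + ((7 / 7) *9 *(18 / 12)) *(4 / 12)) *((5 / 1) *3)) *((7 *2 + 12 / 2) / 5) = -14310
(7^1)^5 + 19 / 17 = 285738 / 17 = 16808.12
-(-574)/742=41/53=0.77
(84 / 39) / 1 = 28 / 13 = 2.15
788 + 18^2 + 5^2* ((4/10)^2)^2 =27816/25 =1112.64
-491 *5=-2455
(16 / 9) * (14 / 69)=0.36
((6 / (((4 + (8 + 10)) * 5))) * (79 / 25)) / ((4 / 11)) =237 / 500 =0.47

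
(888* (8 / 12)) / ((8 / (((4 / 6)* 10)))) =1480 / 3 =493.33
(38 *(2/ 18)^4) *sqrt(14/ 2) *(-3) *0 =0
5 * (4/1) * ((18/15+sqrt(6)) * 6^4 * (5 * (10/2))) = 777600+648000 * sqrt(6) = 2364869.35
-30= -30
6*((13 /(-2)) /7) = -39 /7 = -5.57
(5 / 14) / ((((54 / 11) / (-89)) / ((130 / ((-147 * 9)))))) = 318175 / 500094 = 0.64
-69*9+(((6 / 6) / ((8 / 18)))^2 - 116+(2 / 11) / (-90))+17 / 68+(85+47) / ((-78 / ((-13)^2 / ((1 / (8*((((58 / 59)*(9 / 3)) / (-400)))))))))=-1670106307 / 2336400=-714.82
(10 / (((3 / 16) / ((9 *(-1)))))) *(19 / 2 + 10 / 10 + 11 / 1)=-10320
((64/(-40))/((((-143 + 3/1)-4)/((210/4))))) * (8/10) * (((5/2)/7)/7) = 1/42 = 0.02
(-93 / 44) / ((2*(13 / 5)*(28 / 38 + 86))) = -8835 / 1885312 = -0.00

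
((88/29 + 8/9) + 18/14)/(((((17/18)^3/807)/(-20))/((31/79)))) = -3085604785440/78789781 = -39162.50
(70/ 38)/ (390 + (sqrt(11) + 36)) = 2982/ 689567 - 7 * sqrt(11)/ 689567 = 0.00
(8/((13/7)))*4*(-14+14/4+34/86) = -97328/559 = -174.11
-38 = -38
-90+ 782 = 692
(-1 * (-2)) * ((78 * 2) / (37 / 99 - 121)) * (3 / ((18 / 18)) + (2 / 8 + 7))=-158301 / 5971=-26.51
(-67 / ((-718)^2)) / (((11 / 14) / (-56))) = 13132 / 1417691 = 0.01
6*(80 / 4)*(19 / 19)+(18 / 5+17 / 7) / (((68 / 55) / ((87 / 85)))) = 5057127 / 40460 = 124.99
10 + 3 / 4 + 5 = 63 / 4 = 15.75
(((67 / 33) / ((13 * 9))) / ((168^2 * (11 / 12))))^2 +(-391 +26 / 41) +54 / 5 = -776426956549162102859 / 2045565872339109120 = -379.57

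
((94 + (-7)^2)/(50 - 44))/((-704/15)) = -0.51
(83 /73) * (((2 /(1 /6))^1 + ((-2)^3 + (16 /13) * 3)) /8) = 2075 /1898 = 1.09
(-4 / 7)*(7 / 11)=-4 / 11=-0.36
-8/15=-0.53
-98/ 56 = -7/ 4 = -1.75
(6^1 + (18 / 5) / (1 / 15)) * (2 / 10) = 12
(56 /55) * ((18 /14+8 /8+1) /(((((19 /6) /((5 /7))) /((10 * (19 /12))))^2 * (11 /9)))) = 207000 /5929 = 34.91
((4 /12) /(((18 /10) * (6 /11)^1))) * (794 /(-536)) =-21835 /43416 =-0.50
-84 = -84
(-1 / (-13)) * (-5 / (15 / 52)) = -4 / 3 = -1.33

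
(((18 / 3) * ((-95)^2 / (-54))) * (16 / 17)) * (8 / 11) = -1155200 / 1683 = -686.39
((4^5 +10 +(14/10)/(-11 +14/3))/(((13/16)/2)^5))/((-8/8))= -3295347212288/35272835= -93424.51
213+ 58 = 271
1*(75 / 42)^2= 3.19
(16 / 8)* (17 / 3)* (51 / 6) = 96.33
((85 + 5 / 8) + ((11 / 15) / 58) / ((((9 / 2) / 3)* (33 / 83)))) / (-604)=-2682439 / 18917280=-0.14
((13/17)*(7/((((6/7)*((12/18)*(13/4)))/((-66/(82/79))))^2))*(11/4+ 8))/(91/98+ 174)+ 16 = 9250627525/23033062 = 401.62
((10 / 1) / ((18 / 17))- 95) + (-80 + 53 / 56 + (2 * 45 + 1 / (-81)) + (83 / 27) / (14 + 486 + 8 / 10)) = -13242058 / 177471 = -74.62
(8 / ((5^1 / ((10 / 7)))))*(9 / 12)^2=9 / 7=1.29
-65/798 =-0.08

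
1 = 1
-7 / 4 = -1.75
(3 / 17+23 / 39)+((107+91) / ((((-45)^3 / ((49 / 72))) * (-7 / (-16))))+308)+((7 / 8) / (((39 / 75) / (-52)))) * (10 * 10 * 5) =-874846784818 / 20138625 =-43441.24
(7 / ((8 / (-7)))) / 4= -49 / 32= -1.53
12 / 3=4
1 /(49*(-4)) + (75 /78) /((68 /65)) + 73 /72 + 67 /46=583580 /172431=3.38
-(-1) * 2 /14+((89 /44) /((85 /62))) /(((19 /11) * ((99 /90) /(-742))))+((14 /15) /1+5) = -212686876 /373065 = -570.11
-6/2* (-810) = 2430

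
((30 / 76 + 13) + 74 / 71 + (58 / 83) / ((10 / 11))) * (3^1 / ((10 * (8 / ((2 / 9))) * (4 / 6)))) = 17025327 / 89573600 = 0.19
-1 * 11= -11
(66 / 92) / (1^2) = 33 / 46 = 0.72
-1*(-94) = 94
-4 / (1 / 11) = -44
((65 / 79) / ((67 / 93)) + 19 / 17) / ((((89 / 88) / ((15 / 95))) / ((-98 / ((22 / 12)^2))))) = -17216527104 / 1673736581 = -10.29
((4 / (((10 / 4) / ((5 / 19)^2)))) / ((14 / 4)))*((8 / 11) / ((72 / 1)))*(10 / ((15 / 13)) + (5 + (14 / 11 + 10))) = 65840 / 8255709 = 0.01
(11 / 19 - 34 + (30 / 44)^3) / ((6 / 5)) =-33486775 / 1213872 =-27.59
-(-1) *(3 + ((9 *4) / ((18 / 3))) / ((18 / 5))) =14 / 3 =4.67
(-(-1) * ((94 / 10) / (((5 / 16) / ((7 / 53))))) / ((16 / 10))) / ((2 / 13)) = 4277 / 265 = 16.14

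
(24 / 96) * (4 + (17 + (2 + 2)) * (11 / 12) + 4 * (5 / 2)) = 133 / 16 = 8.31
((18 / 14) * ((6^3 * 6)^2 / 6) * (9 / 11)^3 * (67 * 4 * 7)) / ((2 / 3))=738337358592 / 1331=554723785.57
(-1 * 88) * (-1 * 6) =528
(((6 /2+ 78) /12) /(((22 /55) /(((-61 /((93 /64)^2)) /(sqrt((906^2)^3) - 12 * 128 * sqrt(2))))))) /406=-302428815840 /187312227384804494987 - 624640 * sqrt(2) /187312227384804494987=-0.00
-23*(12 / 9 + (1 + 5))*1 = -506 / 3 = -168.67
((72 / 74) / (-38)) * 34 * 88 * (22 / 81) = -131648 / 6327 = -20.81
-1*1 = -1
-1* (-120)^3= 1728000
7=7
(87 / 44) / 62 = 87 / 2728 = 0.03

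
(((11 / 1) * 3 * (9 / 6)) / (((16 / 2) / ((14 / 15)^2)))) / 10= 539 / 1000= 0.54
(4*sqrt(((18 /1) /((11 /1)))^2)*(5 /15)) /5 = 24 /55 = 0.44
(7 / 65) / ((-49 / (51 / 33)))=-17 / 5005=-0.00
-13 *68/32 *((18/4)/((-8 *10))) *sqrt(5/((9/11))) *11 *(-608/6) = -46189 *sqrt(55)/80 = -4281.83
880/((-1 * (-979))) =80/89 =0.90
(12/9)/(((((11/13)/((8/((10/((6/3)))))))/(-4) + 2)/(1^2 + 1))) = 3328/2331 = 1.43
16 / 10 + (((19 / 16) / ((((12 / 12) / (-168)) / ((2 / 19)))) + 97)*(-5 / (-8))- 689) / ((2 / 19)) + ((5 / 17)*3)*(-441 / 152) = -78750113 / 12920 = -6095.21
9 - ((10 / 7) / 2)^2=416 / 49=8.49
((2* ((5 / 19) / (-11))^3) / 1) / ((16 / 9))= -1125 / 73034632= -0.00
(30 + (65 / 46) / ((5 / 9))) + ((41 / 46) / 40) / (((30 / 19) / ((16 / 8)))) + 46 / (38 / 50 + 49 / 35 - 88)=948734467 / 29614800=32.04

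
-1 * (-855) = 855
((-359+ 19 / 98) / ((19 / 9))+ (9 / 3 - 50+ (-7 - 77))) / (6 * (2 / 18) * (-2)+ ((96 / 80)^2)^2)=-1050729375 / 2584456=-406.56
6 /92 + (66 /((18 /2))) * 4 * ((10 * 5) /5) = 40489 /138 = 293.40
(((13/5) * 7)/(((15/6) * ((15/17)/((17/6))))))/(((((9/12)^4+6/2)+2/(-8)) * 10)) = 3366272/4415625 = 0.76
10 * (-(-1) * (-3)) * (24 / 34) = -360 / 17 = -21.18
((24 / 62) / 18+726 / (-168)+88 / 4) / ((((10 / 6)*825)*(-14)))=-46091 / 50127000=-0.00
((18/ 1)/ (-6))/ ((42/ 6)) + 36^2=9069/ 7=1295.57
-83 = -83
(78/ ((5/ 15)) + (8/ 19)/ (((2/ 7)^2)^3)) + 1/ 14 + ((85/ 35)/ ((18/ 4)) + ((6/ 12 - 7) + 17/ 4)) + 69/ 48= 2757355/ 2736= 1007.81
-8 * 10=-80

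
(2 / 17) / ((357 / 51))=2 / 119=0.02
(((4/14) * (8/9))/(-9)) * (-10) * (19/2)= 1520/567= 2.68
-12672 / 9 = -1408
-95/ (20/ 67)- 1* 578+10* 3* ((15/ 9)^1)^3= -27265/ 36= -757.36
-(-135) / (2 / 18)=1215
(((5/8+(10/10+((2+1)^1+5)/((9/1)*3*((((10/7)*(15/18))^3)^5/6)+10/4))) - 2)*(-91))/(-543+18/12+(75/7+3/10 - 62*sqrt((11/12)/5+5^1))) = -799842204685065579058720881/17327414364489585761846852224+3116025895704910695602277*sqrt(4665)/17327414364489585761846852224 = -0.03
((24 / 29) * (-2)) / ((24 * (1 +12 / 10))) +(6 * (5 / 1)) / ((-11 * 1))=-80 / 29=-2.76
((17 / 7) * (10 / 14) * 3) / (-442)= -15 / 1274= -0.01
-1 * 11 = -11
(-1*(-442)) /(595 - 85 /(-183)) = 2379 /3205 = 0.74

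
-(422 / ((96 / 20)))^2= -1113025 / 144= -7729.34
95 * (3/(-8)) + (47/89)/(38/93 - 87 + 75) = -13689219/383768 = -35.67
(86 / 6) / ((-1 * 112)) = -43 / 336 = -0.13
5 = 5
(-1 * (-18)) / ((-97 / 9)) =-1.67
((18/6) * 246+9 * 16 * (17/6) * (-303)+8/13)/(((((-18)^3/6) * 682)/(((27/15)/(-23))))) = -159751/11011572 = -0.01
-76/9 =-8.44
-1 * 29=-29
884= 884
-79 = -79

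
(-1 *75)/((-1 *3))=25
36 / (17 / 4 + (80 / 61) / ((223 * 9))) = 17629488 / 2081579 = 8.47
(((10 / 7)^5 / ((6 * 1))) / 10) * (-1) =-5000 / 50421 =-0.10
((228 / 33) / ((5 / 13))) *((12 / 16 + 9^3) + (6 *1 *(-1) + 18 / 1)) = 13324.53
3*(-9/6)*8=-36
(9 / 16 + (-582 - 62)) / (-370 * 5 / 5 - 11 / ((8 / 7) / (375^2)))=2059 / 4332434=0.00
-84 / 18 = -14 / 3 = -4.67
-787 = -787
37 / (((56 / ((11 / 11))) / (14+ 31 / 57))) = 30673 / 3192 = 9.61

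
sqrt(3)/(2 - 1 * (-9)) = 0.16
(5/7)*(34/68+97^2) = 94095/14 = 6721.07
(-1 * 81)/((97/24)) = -1944/97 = -20.04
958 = 958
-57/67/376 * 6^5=-55404/3149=-17.59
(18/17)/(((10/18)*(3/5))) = 54/17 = 3.18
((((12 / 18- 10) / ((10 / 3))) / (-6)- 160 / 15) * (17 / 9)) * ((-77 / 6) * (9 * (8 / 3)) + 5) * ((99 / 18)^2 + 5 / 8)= 7209683 / 40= 180242.08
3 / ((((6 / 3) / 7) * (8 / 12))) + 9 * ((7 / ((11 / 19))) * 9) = 43785 / 44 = 995.11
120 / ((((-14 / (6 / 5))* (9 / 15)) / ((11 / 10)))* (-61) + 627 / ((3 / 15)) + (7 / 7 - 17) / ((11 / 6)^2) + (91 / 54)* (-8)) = 0.03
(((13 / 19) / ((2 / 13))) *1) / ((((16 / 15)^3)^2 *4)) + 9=9.75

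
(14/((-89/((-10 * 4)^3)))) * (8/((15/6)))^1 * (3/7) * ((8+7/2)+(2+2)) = 19046400/89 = 214004.49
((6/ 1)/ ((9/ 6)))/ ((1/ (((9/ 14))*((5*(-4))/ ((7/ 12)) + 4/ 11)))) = -47016/ 539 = -87.23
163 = 163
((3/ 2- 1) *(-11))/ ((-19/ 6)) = 33/ 19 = 1.74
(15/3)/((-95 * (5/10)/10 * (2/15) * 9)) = -50/57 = -0.88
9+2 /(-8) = 35 /4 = 8.75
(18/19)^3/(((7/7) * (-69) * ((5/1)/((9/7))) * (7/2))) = -34992/38650465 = -0.00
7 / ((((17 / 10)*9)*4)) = 35 / 306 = 0.11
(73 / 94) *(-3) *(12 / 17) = -1314 / 799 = -1.64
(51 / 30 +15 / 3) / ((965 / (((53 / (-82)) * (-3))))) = 10653 / 791300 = 0.01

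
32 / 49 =0.65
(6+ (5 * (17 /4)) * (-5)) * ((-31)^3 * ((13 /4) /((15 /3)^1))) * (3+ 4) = 1087103381 /80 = 13588792.26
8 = 8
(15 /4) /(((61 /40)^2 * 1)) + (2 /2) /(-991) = 5942279 /3687511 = 1.61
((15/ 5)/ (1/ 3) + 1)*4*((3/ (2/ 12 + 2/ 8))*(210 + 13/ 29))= 60609.10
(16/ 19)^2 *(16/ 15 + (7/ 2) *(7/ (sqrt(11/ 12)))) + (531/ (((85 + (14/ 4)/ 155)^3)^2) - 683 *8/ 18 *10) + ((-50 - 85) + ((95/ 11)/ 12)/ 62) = -47094489515677871408483623129689670039/ 14857301654225899520791404601349640 + 12544 *sqrt(33)/ 3971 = -3151.64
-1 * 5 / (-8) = 5 / 8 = 0.62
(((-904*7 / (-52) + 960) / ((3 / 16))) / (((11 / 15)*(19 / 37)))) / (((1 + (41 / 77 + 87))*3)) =291364640 / 5051397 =57.68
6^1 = 6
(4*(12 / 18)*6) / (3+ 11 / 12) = 192 / 47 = 4.09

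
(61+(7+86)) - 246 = -92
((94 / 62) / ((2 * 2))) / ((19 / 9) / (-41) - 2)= -17343 / 93868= -0.18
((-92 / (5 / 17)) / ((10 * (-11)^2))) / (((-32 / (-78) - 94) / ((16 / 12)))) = 20332 / 5520625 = 0.00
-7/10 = -0.70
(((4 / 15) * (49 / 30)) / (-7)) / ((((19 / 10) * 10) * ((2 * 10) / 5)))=-7 / 8550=-0.00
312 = 312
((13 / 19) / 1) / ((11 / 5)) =65 / 209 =0.31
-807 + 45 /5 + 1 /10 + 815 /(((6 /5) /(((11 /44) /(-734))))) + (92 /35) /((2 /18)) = -477509801 /616560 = -774.47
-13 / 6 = -2.17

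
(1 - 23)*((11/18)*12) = -484/3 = -161.33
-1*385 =-385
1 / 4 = 0.25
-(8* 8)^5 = -1073741824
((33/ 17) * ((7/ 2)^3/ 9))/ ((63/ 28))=3773/ 918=4.11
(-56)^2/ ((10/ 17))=26656/ 5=5331.20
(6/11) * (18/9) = 12/11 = 1.09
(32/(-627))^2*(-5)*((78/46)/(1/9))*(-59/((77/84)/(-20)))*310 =-876515328000/11051293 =-79313.37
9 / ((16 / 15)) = 135 / 16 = 8.44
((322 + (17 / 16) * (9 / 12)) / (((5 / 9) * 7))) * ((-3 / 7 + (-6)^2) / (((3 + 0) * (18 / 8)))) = 1714697 / 3920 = 437.42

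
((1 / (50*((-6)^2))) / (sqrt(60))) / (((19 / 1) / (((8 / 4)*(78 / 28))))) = 13*sqrt(15) / 2394000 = 0.00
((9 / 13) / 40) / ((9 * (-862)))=-1 / 448240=-0.00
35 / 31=1.13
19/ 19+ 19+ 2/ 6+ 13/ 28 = 1747/ 84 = 20.80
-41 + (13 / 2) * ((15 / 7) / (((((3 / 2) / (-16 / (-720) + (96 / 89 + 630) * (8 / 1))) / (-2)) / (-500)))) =262857807113 / 5607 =46880293.76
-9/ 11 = -0.82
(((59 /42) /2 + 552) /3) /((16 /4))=46427 /1008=46.06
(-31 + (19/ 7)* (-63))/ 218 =-101/ 109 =-0.93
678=678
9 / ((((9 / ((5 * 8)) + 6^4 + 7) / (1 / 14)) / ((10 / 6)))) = 300 / 364903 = 0.00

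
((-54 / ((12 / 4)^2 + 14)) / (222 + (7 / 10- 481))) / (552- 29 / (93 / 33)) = 1860 / 110850593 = 0.00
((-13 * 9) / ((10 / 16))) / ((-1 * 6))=156 / 5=31.20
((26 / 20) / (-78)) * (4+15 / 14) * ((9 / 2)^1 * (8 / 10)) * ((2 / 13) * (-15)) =639 / 910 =0.70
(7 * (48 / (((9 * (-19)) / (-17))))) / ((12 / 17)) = 47.32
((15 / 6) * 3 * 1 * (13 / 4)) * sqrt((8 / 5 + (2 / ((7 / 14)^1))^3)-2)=39 * sqrt(1590) / 8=194.39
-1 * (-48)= 48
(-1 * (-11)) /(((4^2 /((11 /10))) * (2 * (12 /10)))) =121 /384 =0.32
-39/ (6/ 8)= -52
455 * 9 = 4095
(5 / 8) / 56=0.01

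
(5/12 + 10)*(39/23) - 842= -75839/92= -824.34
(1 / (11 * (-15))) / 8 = -0.00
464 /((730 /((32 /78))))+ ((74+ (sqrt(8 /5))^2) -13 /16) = 17092993 /227760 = 75.05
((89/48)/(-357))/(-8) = 89/137088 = 0.00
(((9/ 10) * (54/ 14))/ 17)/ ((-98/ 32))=-1944/ 29155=-0.07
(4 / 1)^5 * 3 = 3072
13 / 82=0.16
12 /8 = 3 /2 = 1.50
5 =5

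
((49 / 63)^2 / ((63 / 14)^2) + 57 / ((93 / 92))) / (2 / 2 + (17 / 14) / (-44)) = 7068417664 / 121831209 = 58.02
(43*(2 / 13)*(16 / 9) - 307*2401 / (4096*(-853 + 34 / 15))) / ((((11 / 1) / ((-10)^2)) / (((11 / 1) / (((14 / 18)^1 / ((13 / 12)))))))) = 261485156575 / 156807168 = 1667.56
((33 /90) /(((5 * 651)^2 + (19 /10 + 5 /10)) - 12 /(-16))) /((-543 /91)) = -286 /49312288161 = -0.00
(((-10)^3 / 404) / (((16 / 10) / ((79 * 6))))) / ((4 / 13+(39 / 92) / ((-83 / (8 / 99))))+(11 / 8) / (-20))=-9704687850000 / 3156798329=-3074.22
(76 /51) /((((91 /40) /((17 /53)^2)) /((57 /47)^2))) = 55969440 /564662371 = 0.10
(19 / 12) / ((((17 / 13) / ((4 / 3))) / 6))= 494 / 51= 9.69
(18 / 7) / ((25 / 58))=1044 / 175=5.97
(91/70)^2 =169/100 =1.69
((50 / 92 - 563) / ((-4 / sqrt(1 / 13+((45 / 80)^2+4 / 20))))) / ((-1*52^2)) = -0.04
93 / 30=31 / 10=3.10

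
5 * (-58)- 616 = -906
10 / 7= 1.43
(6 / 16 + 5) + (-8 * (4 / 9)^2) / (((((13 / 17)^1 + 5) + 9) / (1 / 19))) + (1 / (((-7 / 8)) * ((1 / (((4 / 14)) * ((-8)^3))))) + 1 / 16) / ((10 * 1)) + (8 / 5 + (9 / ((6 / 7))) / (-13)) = 180209294197 / 7874114976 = 22.89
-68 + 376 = 308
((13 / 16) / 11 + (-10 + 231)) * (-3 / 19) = -116727 / 3344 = -34.91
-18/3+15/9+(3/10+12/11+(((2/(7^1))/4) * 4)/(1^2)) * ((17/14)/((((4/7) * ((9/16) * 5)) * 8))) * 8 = -53128/17325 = -3.07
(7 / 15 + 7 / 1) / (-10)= -56 / 75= -0.75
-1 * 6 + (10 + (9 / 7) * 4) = 64 / 7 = 9.14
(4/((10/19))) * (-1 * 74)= -2812/5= -562.40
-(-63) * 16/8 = 126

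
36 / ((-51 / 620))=-7440 / 17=-437.65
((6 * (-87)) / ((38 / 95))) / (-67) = 1305 / 67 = 19.48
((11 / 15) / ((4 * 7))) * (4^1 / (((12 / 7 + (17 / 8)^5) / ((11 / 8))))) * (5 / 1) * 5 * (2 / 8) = 123904 / 6199329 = 0.02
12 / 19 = 0.63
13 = 13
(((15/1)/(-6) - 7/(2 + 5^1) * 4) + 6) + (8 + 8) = 31/2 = 15.50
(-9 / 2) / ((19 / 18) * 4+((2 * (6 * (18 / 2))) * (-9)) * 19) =81 / 332348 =0.00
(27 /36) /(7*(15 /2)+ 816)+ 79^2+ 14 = 7243291 /1158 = 6255.00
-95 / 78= -1.22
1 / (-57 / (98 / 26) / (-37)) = 2.45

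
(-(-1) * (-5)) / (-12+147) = -1 / 27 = -0.04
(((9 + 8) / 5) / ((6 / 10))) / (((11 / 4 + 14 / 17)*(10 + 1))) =1156 / 8019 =0.14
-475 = -475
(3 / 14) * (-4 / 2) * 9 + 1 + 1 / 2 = -33 / 14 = -2.36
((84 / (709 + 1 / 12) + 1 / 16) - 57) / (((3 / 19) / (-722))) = 53058281489 / 204216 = 259814.52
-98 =-98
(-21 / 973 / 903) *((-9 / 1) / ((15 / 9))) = 27 / 209195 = 0.00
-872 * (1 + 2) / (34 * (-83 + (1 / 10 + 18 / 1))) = 13080 / 11033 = 1.19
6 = 6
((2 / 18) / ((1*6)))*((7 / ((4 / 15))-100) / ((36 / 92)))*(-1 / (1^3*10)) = 1357 / 3888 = 0.35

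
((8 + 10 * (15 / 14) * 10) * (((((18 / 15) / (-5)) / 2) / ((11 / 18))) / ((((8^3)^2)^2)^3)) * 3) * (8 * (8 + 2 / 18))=-264771 / 19521819243514732783049229362790400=-0.00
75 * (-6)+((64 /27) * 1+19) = -11573 /27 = -428.63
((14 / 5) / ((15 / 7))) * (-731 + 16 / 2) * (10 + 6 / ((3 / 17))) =-1039192 / 25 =-41567.68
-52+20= -32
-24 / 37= -0.65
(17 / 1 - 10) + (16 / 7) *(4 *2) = 177 / 7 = 25.29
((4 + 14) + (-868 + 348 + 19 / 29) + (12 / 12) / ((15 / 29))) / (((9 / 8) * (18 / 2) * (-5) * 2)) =868976 / 176175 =4.93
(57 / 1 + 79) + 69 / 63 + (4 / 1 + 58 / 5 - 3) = 15718 / 105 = 149.70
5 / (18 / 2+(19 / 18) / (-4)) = 0.57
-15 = -15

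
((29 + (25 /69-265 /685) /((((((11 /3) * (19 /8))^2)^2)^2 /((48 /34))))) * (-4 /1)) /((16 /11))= -79.75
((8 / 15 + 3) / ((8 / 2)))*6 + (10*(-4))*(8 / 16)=-147 / 10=-14.70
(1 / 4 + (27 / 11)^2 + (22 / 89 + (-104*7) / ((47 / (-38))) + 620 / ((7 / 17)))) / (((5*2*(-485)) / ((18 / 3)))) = -2.60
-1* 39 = -39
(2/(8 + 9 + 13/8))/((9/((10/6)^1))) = 80/4023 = 0.02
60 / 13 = 4.62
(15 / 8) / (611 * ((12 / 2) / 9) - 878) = -45 / 11296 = -0.00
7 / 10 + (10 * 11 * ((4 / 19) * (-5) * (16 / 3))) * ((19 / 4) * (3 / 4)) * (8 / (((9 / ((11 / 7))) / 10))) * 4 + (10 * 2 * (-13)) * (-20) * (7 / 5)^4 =-324272387 / 3150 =-102943.61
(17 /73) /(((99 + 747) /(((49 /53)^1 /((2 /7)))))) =0.00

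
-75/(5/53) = -795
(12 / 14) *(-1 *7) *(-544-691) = 7410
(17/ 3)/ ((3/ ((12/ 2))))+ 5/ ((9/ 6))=14.67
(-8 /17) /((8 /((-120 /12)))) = 10 /17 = 0.59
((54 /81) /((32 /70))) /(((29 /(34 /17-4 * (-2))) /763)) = 133525 /348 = 383.69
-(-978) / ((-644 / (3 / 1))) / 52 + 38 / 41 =576125 / 686504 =0.84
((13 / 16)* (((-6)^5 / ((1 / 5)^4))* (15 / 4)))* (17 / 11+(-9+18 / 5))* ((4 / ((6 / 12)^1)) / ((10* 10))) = 50228100 / 11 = 4566190.91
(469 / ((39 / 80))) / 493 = 37520 / 19227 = 1.95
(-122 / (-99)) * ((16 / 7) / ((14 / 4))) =3904 / 4851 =0.80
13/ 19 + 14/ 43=825/ 817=1.01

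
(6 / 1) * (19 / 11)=114 / 11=10.36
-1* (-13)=13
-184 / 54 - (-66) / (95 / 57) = 4886 / 135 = 36.19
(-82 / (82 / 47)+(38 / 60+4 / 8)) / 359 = -688 / 5385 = -0.13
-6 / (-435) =2 / 145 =0.01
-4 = -4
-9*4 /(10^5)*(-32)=0.01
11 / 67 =0.16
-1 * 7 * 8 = -56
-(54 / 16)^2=-729 / 64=-11.39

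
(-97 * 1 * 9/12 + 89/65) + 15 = -14659/260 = -56.38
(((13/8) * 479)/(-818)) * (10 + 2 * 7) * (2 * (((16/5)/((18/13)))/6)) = -323804/18405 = -17.59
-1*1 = -1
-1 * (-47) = 47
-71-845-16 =-932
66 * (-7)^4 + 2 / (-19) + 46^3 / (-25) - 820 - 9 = 73028141 / 475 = 153743.45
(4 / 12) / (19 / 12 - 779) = -4 / 9329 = -0.00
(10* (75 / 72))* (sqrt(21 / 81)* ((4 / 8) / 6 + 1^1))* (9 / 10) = 325* sqrt(21) / 288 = 5.17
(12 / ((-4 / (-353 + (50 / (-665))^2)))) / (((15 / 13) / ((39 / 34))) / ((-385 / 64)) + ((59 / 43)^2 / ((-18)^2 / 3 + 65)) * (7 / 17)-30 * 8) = -189366700554855681 / 42945753866006411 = -4.41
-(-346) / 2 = 173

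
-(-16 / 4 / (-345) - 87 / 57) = 9929 / 6555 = 1.51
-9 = -9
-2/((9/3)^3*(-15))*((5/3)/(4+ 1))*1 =2/1215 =0.00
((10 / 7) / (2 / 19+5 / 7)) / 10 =0.17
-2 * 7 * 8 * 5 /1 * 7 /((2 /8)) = -15680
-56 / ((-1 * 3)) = 56 / 3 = 18.67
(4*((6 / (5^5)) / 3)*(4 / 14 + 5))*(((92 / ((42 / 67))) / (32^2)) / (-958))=-0.00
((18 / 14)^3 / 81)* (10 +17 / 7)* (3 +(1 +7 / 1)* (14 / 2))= 46197 / 2401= 19.24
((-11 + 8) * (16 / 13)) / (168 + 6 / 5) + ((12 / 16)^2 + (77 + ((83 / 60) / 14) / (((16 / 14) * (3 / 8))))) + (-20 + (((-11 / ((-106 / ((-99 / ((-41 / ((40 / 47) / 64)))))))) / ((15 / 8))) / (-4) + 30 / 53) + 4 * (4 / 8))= 57678757943 / 955946160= 60.34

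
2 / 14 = 1 / 7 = 0.14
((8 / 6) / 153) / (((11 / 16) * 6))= 0.00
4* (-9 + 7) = -8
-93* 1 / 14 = -93 / 14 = -6.64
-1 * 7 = -7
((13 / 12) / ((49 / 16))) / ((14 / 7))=0.18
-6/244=-3/122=-0.02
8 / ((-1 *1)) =-8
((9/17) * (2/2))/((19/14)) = 126/323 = 0.39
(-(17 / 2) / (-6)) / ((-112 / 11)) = -187 / 1344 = -0.14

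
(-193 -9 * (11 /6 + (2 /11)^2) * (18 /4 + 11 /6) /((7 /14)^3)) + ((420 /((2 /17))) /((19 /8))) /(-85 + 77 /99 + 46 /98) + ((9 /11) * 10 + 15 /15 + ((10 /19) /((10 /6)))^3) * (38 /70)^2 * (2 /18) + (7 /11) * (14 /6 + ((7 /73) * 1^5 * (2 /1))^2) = -30224286512057347 /28507776436755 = -1060.21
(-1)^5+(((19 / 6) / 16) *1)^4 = -84804335 / 84934656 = -1.00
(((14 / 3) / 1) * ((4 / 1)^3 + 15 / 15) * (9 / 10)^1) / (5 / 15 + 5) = 819 / 16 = 51.19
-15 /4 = -3.75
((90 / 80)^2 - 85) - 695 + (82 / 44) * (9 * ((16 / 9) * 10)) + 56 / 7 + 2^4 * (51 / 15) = -1471897 / 3520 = -418.15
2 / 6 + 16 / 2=25 / 3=8.33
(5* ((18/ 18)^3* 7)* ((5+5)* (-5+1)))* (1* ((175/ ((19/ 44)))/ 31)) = -18302.21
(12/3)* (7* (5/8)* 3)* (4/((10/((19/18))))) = 133/6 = 22.17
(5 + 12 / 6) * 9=63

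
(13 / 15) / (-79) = -13 / 1185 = -0.01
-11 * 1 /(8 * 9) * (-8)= 1.22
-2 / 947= -0.00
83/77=1.08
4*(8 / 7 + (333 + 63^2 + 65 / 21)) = 361724 / 21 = 17224.95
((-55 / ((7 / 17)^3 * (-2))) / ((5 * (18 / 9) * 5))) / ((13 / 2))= 54043 / 44590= 1.21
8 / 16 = 1 / 2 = 0.50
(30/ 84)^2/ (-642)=-25/ 125832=-0.00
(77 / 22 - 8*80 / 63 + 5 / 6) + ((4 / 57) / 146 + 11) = 452204 / 87381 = 5.18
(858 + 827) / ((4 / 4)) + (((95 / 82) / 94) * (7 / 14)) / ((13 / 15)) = 1685.01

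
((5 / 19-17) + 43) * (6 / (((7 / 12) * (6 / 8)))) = 47904 / 133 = 360.18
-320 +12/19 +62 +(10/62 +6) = -147961/589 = -251.21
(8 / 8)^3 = 1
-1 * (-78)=78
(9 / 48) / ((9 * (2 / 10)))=5 / 48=0.10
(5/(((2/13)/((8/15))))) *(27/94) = 234/47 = 4.98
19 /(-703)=-1 /37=-0.03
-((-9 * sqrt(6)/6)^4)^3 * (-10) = 1937102445/32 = 60534451.41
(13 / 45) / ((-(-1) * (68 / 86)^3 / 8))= 1033591 / 221085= 4.68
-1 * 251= -251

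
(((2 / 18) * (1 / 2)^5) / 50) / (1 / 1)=1 / 14400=0.00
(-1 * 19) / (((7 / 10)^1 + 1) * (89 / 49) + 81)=-9310 / 41203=-0.23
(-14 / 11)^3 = -2744 / 1331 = -2.06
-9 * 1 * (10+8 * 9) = -738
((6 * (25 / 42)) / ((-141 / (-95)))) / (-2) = -2375 / 1974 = -1.20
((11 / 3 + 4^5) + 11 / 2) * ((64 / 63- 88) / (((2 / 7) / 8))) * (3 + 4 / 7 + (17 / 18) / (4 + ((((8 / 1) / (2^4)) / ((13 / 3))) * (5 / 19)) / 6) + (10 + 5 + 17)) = -606470462099920 / 6730857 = -90103008.00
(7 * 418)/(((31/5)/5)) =2359.68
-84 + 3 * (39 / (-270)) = -84.43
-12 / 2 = -6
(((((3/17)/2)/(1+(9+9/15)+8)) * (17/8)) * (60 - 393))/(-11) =0.31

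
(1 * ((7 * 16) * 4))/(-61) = -448/61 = -7.34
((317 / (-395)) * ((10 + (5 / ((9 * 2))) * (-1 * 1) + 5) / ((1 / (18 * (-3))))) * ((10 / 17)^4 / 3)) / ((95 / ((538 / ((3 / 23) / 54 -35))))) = -4.12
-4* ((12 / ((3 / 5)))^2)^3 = -256000000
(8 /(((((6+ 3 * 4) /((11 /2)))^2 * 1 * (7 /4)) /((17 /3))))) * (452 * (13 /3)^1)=24173864 /5103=4737.19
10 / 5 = 2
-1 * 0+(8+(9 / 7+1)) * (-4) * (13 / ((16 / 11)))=-2574 / 7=-367.71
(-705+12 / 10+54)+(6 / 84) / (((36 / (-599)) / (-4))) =-406379 / 630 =-645.05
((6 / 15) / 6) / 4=1 / 60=0.02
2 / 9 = 0.22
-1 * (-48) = 48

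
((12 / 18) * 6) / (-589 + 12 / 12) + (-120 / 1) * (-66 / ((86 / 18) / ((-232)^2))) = 563976483797 / 6321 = 89222667.90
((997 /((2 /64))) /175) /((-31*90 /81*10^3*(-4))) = 8973 /6781250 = 0.00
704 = 704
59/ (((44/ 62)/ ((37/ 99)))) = 67673/ 2178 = 31.07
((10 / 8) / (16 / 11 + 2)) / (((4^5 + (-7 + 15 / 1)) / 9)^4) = 4455 / 2128518152192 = 0.00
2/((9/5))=10/9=1.11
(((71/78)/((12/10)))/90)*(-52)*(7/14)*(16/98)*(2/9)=-0.01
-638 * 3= -1914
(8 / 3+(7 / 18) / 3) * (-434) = -32767 / 27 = -1213.59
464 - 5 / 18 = 8347 / 18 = 463.72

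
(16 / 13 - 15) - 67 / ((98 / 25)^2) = -2263491 / 124852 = -18.13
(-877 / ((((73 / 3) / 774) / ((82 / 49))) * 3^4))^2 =38249326636816 / 115154361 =332157.00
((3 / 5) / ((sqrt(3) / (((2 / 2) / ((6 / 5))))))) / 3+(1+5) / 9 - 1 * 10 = -28 / 3+sqrt(3) / 18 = -9.24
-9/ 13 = -0.69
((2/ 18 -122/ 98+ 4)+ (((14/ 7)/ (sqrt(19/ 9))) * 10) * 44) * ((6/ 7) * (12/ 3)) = 10112/ 1029+ 63360 * sqrt(19)/ 133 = 2086.37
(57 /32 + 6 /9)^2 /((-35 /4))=-11045 /16128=-0.68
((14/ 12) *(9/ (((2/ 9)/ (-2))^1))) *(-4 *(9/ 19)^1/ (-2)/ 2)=-1701/ 38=-44.76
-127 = -127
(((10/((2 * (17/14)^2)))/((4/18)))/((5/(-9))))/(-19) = 7938/5491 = 1.45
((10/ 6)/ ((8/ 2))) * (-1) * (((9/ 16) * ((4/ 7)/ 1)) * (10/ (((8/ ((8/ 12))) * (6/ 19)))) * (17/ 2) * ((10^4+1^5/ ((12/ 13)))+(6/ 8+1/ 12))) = -969185725/ 32256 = -30046.68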